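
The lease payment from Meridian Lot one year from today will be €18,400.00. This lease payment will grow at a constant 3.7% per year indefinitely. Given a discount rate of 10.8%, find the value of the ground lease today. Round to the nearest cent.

Growing perpetuity: P = D₁ / (r − g) = €18,400.0000 / (0.108 − 0.037) = €259,154.93

€259154.93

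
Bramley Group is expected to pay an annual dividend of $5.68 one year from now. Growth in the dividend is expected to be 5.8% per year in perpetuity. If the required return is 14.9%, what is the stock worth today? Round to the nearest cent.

Growing perpetuity: P = D₁ / (r − g) = $5.6800 / (0.149 − 0.058) = $62.42

$62.42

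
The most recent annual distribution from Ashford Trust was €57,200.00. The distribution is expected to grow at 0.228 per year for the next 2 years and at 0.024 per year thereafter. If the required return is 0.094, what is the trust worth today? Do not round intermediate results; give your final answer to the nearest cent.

D_1 = 70241.60000
D_2 = 86256.68480
Terminal value at year 2: TV = D_2×(1+g_2)/(r−g_2) = 88326.84524/0.07 = 1261812.07479
P_0 = D_1/(1+r)^1 + D_2/(1+r)^2 + TV/(1+r)^2
    = 64206.21572 + 72070.59681 + 1054289.87329 = 1190566.68582

€1190566.69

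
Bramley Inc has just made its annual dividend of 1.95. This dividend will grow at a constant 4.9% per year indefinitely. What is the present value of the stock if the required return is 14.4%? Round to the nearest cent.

D₁ = D₀ × (1 + g) = 1.95 × 1.049 = 2.0456
Growing perpetuity: P = D₁ / (r − g) = 2.0456 / (0.144 − 0.049) = 21.53

21.53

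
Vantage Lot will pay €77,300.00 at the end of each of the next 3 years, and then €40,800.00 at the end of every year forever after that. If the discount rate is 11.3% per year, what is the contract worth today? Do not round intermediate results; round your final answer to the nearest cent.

PV of 3-year annuity: €77,300.00 × [1 − (1+0.113)^−3] / 0.113 = 187917.86985
Perpetuity value at year 3: €40,800.00 / 0.113 = 361061.94690
PV of perpetuity: 361061.94690 / (1+0.113)^3 = 261876.31831
Total PV = 187917.86985 + 261876.31831 = 449794.18816

€449794.19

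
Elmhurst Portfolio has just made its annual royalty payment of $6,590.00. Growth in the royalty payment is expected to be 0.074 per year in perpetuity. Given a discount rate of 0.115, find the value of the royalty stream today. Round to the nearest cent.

$172625.85

D₁ = D₀ × (1 + g) = $6,590.00 × 1.074 = $7,077.6600
Growing perpetuity: P = D₁ / (r − g) = $7,077.6600 / (0.115 − 0.074) = $172,625.85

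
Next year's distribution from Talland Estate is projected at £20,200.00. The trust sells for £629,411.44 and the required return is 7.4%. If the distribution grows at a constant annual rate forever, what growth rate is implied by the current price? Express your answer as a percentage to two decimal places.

4.19%

P = D₁/(r−g) ⇒ g = r − D₁/P = 0.074 − £20,200.00/£629,411.44 = 0.041907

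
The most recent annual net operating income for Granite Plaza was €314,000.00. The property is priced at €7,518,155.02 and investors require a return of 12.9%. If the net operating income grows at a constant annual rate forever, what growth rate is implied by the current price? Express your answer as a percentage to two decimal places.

8.37%

P = D₀(1+g)/(r−g) ⇒ P(r−g) = D₀(1+g) ⇒ g(P+D₀) = P·r − D₀
g = (P·r − D₀)/(P + D₀) = (€7,518,155.02×0.129 − €314,000.00) / (€7,518,155.02 + €314,000.00) = 0.083737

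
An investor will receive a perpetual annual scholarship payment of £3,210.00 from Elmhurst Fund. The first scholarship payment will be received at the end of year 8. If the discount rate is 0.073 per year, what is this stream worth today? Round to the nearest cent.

£26852.46

Value at end of year 7: C / r = £3,210.00 / 0.073 = £43,972.6027
Discount to today: PV = £43,972.6027 / (1 + 0.073)^7 = £43,972.6027 / 1.637563 = £26,852.46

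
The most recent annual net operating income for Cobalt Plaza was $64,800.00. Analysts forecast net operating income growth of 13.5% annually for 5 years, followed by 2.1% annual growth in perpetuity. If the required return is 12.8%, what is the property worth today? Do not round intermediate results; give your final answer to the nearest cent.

$967832.52

D_1 = 73548.00000
D_2 = 83476.98000
D_3 = 94746.37230
D_4 = 107537.13256
D_5 = 122054.64546
Terminal value at year 5: TV = D_5×(1+g_2)/(r−g_2) = 124617.79301/0.107 = 1164652.27113
P_0 = D_1/(1+r)^1 + D_2/(1+r)^2 + D_3/(1+r)^3 + D_4/(1+r)^4 + D_5/(1+r)^5 + TV/(1+r)^5
    = 65202.12766 + 65606.75079 + 66013.88488 + 66423.54552 + 66835.74837 + 637750.45875 = 967832.51597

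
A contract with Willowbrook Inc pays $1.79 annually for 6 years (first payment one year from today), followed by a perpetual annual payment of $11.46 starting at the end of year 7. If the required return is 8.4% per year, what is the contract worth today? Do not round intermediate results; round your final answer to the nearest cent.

PV of 6-year annuity: $1.79 × [1 − (1+0.084)^−6] / 0.084 = 8.17549
Perpetuity value at year 6: $11.46 / 0.084 = 136.42857
PV of perpetuity: 136.42857 / (1+0.084)^6 = 84.08715
Total PV = 8.17549 + 84.08715 = 92.26264

$92.26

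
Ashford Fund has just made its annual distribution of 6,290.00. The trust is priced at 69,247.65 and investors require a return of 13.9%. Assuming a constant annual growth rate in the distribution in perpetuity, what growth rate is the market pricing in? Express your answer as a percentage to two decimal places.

P = D₀(1+g)/(r−g) ⇒ P(r−g) = D₀(1+g) ⇒ g(P+D₀) = P·r − D₀
g = (P·r − D₀)/(P + D₀) = (69,247.65×0.139 − 6,290.00) / (69,247.65 + 6,290.00) = 0.044156

4.42%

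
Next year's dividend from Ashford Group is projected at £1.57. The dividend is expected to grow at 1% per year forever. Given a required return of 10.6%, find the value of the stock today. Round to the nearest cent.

£16.35

Growing perpetuity: P = D₁ / (r − g) = £1.5700 / (0.106 − 0.01) = £16.35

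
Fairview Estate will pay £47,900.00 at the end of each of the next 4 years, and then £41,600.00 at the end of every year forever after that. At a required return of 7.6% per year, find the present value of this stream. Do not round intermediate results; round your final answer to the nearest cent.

£568421.96

PV of 4-year annuity: £47,900.00 × [1 − (1+0.076)^−4] / 0.076 = 160073.75606
Perpetuity value at year 4: £41,600.00 / 0.076 = 547368.42105
PV of perpetuity: 547368.42105 / (1+0.076)^4 = 408348.20702
Total PV = 160073.75606 + 408348.20702 = 568421.96308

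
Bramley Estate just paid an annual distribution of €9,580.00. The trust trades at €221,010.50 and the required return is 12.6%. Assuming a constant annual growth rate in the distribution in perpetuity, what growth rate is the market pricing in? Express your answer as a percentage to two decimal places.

7.92%

P = D₀(1+g)/(r−g) ⇒ P(r−g) = D₀(1+g) ⇒ g(P+D₀) = P·r − D₀
g = (P·r − D₀)/(P + D₀) = (€221,010.50×0.126 − €9,580.00) / (€221,010.50 + €9,580.00) = 0.079220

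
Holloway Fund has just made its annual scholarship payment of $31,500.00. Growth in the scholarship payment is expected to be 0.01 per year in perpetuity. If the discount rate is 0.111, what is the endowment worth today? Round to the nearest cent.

$315000.00

D₁ = D₀ × (1 + g) = $31,500.00 × 1.01 = $31,815.0000
Growing perpetuity: P = D₁ / (r − g) = $31,815.0000 / (0.111 − 0.01) = $315,000.00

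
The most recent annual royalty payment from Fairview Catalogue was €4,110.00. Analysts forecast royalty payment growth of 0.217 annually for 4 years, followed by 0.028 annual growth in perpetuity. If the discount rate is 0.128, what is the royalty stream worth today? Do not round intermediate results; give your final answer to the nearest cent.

D_1 = 5001.87000
D_2 = 6087.27579
D_3 = 7408.21464
D_4 = 9015.79721
Terminal value at year 4: TV = D_4×(1+g_2)/(r−g_2) = 9268.23953/0.1 = 92682.39534
P_0 = D_1/(1+r)^1 + D_2/(1+r)^2 + D_3/(1+r)^3 + D_4/(1+r)^4 + TV/(1+r)^4
    = 4434.28191 + 4784.14990 + 5161.62272 + 5568.87842 + 57248.07012 = 77197.00308

€77197.00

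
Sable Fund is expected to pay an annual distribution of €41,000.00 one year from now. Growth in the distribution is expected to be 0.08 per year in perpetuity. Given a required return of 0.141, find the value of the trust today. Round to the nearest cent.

€672131.15

Growing perpetuity: P = D₁ / (r − g) = €41,000.0000 / (0.141 − 0.08) = €672,131.15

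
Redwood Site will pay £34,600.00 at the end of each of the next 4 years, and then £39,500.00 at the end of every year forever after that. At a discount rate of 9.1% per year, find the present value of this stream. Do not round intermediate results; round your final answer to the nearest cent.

£418226.09

PV of 4-year annuity: £34,600.00 × [1 − (1+0.091)^−4] / 0.091 = 111848.70627
Perpetuity value at year 4: £39,500.00 / 0.091 = 434065.93407
PV of perpetuity: 434065.93407 / (1+0.091)^4 = 306377.38211
Total PV = 111848.70627 + 306377.38211 = 418226.08838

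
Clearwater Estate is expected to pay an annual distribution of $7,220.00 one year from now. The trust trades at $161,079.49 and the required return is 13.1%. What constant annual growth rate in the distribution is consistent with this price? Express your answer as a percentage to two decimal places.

8.62%

P = D₁/(r−g) ⇒ g = r − D₁/P = 0.131 − $7,220.00/$161,079.49 = 0.086177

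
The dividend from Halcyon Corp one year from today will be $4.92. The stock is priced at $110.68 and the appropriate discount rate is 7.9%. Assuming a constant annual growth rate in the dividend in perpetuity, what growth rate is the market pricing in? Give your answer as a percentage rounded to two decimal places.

P = D₁/(r−g) ⇒ g = r − D₁/P = 0.079 − $4.92/$110.68 = 0.034548

3.45%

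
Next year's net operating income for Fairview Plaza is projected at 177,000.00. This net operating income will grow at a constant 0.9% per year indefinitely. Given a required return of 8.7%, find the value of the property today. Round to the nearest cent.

Growing perpetuity: P = D₁ / (r − g) = 177,000.0000 / (0.087 − 0.009) = 2,269,230.77

2269230.77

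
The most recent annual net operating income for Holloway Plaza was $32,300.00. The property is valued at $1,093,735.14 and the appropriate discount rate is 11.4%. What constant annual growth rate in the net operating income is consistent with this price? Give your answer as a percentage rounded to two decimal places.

8.20%

P = D₀(1+g)/(r−g) ⇒ P(r−g) = D₀(1+g) ⇒ g(P+D₀) = P·r − D₀
g = (P·r − D₀)/(P + D₀) = ($1,093,735.14×0.114 − $32,300.00) / ($1,093,735.14 + $32,300.00) = 0.082045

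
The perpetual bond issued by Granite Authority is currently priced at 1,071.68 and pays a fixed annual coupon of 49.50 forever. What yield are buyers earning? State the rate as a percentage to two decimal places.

P = C/r ⇒ r = C/P = 49.50/1,071.68 = 0.046189

4.62%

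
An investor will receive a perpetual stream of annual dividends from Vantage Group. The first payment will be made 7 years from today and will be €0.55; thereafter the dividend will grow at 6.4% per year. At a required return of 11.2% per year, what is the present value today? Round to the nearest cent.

€6.06

Value at end of year 6: C₁ / (r − g) = €0.55 / (0.112 − 0.064) = €11.4583
Discount to today: PV = €11.4583 / (1 + 0.112)^6 = €11.4583 / 1.890727 = €6.06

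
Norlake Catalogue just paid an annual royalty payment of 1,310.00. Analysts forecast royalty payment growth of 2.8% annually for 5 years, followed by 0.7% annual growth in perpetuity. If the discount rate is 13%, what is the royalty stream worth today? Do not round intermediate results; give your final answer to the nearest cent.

11658.78

D_1 = 1346.68000
D_2 = 1384.38704
D_3 = 1423.14988
D_4 = 1462.99807
D_5 = 1503.96202
Terminal value at year 5: TV = D_5×(1+g_2)/(r−g_2) = 1514.48975/0.123 = 12312.92483
P_0 = D_1/(1+r)^1 + D_2/(1+r)^2 + D_3/(1+r)^3 + D_4/(1+r)^4 + D_5/(1+r)^5 + TV/(1+r)^5
    = 1191.75221 + 1084.17812 + 986.31425 + 897.28412 + 816.29033 + 6682.96229 = 11658.78132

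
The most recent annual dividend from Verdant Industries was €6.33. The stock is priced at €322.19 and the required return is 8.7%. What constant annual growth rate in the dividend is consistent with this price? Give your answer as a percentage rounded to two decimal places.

P = D₀(1+g)/(r−g) ⇒ P(r−g) = D₀(1+g) ⇒ g(P+D₀) = P·r − D₀
g = (P·r − D₀)/(P + D₀) = (€322.19×0.087 − €6.33) / (€322.19 + €6.33) = 0.066055

6.61%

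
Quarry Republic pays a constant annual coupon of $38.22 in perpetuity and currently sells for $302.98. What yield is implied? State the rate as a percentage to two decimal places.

12.61%

P = C/r ⇒ r = C/P = $38.22/$302.98 = 0.126147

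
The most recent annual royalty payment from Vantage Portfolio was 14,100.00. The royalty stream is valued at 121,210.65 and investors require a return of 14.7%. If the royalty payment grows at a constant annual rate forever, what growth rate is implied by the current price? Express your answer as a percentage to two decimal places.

2.75%

P = D₀(1+g)/(r−g) ⇒ P(r−g) = D₀(1+g) ⇒ g(P+D₀) = P·r − D₀
g = (P·r − D₀)/(P + D₀) = (121,210.65×0.147 − 14,100.00) / (121,210.65 + 14,100.00) = 0.027477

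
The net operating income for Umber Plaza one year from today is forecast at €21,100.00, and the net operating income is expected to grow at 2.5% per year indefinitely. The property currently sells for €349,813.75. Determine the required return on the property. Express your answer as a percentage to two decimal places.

P = D₁/(r − g) ⇒ r = D₁/P + g = €21,100.0000/€349,813.75 + 0.025 = 0.060318 + 0.025 = 0.085318

8.53%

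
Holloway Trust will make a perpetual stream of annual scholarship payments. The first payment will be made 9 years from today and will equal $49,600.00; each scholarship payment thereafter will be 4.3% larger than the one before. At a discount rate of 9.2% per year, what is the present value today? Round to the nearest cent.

$500615.73

Value at end of year 8: C₁ / (r − g) = $49,600.00 / (0.092 − 0.043) = $1,012,244.8980
Discount to today: PV = $1,012,244.8980 / (1 + 0.092)^8 = $1,012,244.8980 / 2.022000 = $500,615.73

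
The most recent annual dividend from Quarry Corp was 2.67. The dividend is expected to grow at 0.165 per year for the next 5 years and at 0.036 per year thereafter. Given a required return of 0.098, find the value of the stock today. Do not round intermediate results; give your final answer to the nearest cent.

D_1 = 3.11055
D_2 = 3.62379
D_3 = 4.22172
D_4 = 4.91830
D_5 = 5.72982
Terminal value at year 5: TV = D_5×(1+g_2)/(r−g_2) = 5.93609/0.062 = 95.74342
P_0 = D_1/(1+r)^1 + D_2/(1+r)^2 + D_3/(1+r)^3 + D_4/(1+r)^4 + D_5/(1+r)^5 + TV/(1+r)^5
    = 2.83292 + 3.00579 + 3.18920 + 3.38381 + 3.59029 + 59.99254 = 75.99455

75.99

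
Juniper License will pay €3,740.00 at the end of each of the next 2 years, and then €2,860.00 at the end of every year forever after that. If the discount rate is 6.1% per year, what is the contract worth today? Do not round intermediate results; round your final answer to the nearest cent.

PV of 2-year annuity: €3,740.00 × [1 − (1+0.061)^−2] / 0.061 = 6847.29165
Perpetuity value at year 2: €2,860.00 / 0.061 = 46885.24590
PV of perpetuity: 46885.24590 / (1+0.061)^2 = 41649.08170
Total PV = 6847.29165 + 41649.08170 = 48496.37335

€48496.37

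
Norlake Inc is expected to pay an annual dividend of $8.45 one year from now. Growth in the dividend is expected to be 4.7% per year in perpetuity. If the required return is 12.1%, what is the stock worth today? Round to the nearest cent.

$114.19

Growing perpetuity: P = D₁ / (r − g) = $8.4500 / (0.121 − 0.047) = $114.19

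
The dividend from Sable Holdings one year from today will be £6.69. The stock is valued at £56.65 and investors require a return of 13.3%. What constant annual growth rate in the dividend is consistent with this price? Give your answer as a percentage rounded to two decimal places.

1.49%

P = D₁/(r−g) ⇒ g = r − D₁/P = 0.133 − £6.69/£56.65 = 0.014906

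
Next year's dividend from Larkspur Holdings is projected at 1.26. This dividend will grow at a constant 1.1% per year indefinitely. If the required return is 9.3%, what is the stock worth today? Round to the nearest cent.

Growing perpetuity: P = D₁ / (r − g) = 1.2600 / (0.093 − 0.011) = 15.37

15.37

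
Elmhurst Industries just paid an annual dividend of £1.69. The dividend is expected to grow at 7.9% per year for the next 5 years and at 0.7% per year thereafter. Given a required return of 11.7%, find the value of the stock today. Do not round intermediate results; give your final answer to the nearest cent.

D_1 = 1.82351
D_2 = 1.96757
D_3 = 2.12301
D_4 = 2.29072
D_5 = 2.47169
Terminal value at year 5: TV = D_5×(1+g_2)/(r−g_2) = 2.48899/0.11 = 22.62719
P_0 = D_1/(1+r)^1 + D_2/(1+r)^2 + D_3/(1+r)^3 + D_4/(1+r)^4 + D_5/(1+r)^5 + TV/(1+r)^5
    = 1.63251 + 1.57697 + 1.52332 + 1.47150 + 1.42144 + 13.01262 = 20.63836

£20.64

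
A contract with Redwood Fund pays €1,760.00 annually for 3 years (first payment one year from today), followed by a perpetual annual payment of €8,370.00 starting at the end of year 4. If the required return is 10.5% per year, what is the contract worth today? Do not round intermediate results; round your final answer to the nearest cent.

PV of 3-year annuity: €1,760.00 × [1 − (1+0.105)^−3] / 0.105 = 4338.61729
Perpetuity value at year 3: €8,370.00 / 0.105 = 79714.28571
PV of perpetuity: 79714.28571 / (1+0.105)^3 = 59081.20233
Total PV = 4338.61729 + 59081.20233 = 63419.81963

€63419.82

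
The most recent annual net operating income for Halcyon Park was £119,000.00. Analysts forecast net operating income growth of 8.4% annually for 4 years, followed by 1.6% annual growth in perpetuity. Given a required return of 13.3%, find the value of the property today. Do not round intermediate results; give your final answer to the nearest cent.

£1292582.13

D_1 = 128996.00000
D_2 = 139831.66400
D_3 = 151577.52378
D_4 = 164310.03577
Terminal value at year 4: TV = D_4×(1+g_2)/(r−g_2) = 166938.99635/0.117 = 1426829.02859
P_0 = D_1/(1+r)^1 + D_2/(1+r)^2 + D_3/(1+r)^3 + D_4/(1+r)^4 + TV/(1+r)^4
    = 113853.48632 + 108929.54914 + 104218.56246 + 99711.31660 + 865869.21078 = 1292582.12528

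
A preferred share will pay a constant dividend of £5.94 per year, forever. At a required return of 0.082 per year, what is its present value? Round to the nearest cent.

£72.44

Level perpetuity: PV = C / r = £5.94 / 0.082 = £72.44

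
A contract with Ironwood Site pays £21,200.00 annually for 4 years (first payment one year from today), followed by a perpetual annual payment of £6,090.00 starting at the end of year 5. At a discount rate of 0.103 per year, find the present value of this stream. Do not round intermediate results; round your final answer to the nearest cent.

PV of 4-year annuity: £21,200.00 × [1 − (1+0.103)^−4] / 0.103 = 66767.04817
Perpetuity value at year 4: £6,090.00 / 0.103 = 59126.21359
PV of perpetuity: 59126.21359 / (1+0.103)^4 = 39946.43419
Total PV = 66767.04817 + 39946.43419 = 106713.48236

£106713.48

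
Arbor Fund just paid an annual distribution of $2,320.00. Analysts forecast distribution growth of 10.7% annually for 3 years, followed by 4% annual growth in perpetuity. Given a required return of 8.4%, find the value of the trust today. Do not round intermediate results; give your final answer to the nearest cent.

D_1 = 2568.24000
D_2 = 2843.04168
D_3 = 3147.24714
Terminal value at year 3: TV = D_3×(1+g_2)/(r−g_2) = 3273.13703/0.044 = 74389.47785
P_0 = D_1/(1+r)^1 + D_2/(1+r)^2 + D_3/(1+r)^3 + TV/(1+r)^3
    = 2369.22509 + 2419.49463 + 2470.83077 + 58401.45454 = 65661.00503

$65661.01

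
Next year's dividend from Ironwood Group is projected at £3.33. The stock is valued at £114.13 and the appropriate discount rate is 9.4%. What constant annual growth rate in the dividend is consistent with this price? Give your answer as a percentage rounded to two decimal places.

6.48%

P = D₁/(r−g) ⇒ g = r − D₁/P = 0.094 − £3.33/£114.13 = 0.064823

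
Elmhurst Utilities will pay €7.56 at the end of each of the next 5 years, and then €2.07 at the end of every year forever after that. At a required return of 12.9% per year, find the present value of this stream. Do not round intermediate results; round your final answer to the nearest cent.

€35.40

PV of 5-year annuity: €7.56 × [1 − (1+0.129)^−5] / 0.129 = 26.65528
Perpetuity value at year 5: €2.07 / 0.129 = 16.04651
PV of perpetuity: 16.04651 / (1+0.129)^5 = 8.74804
Total PV = 26.65528 + 8.74804 = 35.40332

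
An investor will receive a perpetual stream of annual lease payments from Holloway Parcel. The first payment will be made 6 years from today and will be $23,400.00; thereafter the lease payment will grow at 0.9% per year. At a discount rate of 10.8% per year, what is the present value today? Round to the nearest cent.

$141540.87

Value at end of year 5: C₁ / (r − g) = $23,400.00 / (0.108 − 0.009) = $236,363.6364
Discount to today: PV = $236,363.6364 / (1 + 0.108)^5 = $236,363.6364 / 1.669932 = $141,540.87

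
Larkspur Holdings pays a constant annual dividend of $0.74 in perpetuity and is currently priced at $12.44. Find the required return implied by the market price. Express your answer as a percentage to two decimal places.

5.95%

P = C/r ⇒ r = C/P = $0.74/$12.44 = 0.059486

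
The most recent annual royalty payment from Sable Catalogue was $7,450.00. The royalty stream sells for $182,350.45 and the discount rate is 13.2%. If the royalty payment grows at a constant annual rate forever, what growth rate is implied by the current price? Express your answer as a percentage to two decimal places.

8.76%

P = D₀(1+g)/(r−g) ⇒ P(r−g) = D₀(1+g) ⇒ g(P+D₀) = P·r − D₀
g = (P·r − D₀)/(P + D₀) = ($182,350.45×0.132 − $7,450.00) / ($182,350.45 + $7,450.00) = 0.087567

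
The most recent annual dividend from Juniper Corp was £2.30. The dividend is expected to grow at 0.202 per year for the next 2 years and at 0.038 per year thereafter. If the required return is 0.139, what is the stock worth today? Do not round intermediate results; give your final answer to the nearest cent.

D_1 = 2.76460
D_2 = 3.32305
Terminal value at year 2: TV = D_2×(1+g_2)/(r−g_2) = 3.44933/0.101 = 34.15173
P_0 = D_1/(1+r)^1 + D_2/(1+r)^2 + TV/(1+r)^2
    = 2.42722 + 2.56147 + 26.32481 = 31.31350

£31.31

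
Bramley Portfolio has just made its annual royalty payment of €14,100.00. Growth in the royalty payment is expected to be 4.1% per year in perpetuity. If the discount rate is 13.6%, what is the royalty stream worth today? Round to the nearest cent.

€154506.32

D₁ = D₀ × (1 + g) = €14,100.00 × 1.041 = €14,678.1000
Growing perpetuity: P = D₁ / (r − g) = €14,678.1000 / (0.136 − 0.041) = €154,506.32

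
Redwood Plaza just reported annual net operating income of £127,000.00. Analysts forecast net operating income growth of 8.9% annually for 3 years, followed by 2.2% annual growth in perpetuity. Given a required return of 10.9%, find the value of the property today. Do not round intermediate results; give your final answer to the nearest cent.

D_1 = 138303.00000
D_2 = 150611.96700
D_3 = 164016.43206
Terminal value at year 3: TV = D_3×(1+g_2)/(r−g_2) = 167624.79357/0.087 = 1926721.76515
P_0 = D_1/(1+r)^1 + D_2/(1+r)^2 + D_3/(1+r)^3 + TV/(1+r)^3
    = 124709.64833 + 122460.60147 + 120252.11452 + 1412616.79357 = 1780039.15790

£1780039.16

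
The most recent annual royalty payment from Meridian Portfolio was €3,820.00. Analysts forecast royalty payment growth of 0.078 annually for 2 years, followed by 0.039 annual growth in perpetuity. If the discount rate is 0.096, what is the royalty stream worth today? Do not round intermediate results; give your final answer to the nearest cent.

D_1 = 4117.96000
D_2 = 4439.16088
Terminal value at year 2: TV = D_2×(1+g_2)/(r−g_2) = 4612.28815/0.057 = 80917.33604
P_0 = D_1/(1+r)^1 + D_2/(1+r)^2 + TV/(1+r)^2
    = 3757.26277 + 3695.55590 + 67362.85234 = 74815.67102

€74815.67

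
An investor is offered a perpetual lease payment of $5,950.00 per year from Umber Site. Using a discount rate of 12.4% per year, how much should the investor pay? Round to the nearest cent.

Level perpetuity: PV = C / r = $5,950.00 / 0.124 = $47,983.87

$47983.87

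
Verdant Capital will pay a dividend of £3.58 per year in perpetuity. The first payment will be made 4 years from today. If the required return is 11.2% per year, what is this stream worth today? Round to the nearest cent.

£23.25

Value at end of year 3: C / r = £3.58 / 0.112 = £31.9643
Discount to today: PV = £31.9643 / (1 + 0.112)^3 = £31.9643 / 1.375037 = £23.25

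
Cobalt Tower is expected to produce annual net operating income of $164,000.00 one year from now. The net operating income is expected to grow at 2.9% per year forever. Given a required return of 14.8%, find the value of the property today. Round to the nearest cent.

$1378151.26

Growing perpetuity: P = D₁ / (r − g) = $164,000.0000 / (0.148 − 0.029) = $1,378,151.26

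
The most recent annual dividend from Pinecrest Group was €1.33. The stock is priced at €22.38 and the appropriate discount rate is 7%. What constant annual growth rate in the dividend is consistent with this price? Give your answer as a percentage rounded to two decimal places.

P = D₀(1+g)/(r−g) ⇒ P(r−g) = D₀(1+g) ⇒ g(P+D₀) = P·r − D₀
g = (P·r − D₀)/(P + D₀) = (€22.38×0.07 − €1.33) / (€22.38 + €1.33) = 0.009979

1.00%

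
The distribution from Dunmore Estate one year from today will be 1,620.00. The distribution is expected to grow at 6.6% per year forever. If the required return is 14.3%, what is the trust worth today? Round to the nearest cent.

Growing perpetuity: P = D₁ / (r − g) = 1,620.0000 / (0.143 − 0.066) = 21,038.96

21038.96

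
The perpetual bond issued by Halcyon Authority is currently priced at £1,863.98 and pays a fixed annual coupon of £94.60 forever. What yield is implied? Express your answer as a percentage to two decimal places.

P = C/r ⇒ r = C/P = £94.60/£1,863.98 = 0.050752

5.08%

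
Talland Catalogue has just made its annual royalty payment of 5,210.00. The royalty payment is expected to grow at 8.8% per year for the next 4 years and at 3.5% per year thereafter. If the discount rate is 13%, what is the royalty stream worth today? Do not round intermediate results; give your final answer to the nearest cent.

D_1 = 5668.48000
D_2 = 6167.30624
D_3 = 6710.02919
D_4 = 7300.51176
Terminal value at year 4: TV = D_4×(1+g_2)/(r−g_2) = 7556.02967/0.095 = 79537.15441
P_0 = D_1/(1+r)^1 + D_2/(1+r)^2 + D_3/(1+r)^3 + D_4/(1+r)^4 + TV/(1+r)^4
    = 5016.35398 + 4829.90543 + 4650.38682 + 4477.54058 + 48781.62635 = 67755.81316

67755.81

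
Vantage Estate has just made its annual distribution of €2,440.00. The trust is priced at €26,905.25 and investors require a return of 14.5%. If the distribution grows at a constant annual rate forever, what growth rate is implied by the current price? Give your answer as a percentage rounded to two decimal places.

4.98%

P = D₀(1+g)/(r−g) ⇒ P(r−g) = D₀(1+g) ⇒ g(P+D₀) = P·r − D₀
g = (P·r − D₀)/(P + D₀) = (€26,905.25×0.145 − €2,440.00) / (€26,905.25 + €2,440.00) = 0.049795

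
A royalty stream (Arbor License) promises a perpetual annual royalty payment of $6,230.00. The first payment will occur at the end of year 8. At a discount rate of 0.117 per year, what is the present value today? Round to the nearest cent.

Value at end of year 7: C / r = $6,230.00 / 0.117 = $53,247.8632
Discount to today: PV = $53,247.8632 / (1 + 0.117)^7 = $53,247.8632 / 2.169563 = $24,543.13

$24543.13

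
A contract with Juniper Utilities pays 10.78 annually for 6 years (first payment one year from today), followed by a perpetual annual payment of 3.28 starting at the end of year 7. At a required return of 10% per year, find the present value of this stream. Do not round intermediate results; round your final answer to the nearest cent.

PV of 6-year annuity: 10.78 × [1 − (1+0.1)^−6] / 0.1 = 46.94971
Perpetuity value at year 6: 3.28 / 0.1 = 32.80000
PV of perpetuity: 32.80000 / (1+0.1)^6 = 18.51474
Total PV = 46.94971 + 18.51474 = 65.46446

65.46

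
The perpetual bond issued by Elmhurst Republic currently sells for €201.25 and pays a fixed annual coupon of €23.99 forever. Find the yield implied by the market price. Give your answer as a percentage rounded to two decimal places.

11.92%

P = C/r ⇒ r = C/P = €23.99/€201.25 = 0.119205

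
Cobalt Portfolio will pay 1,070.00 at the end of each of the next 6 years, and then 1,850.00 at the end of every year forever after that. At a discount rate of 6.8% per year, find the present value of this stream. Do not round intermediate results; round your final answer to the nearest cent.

23464.91

PV of 6-year annuity: 1,070.00 × [1 − (1+0.068)^−6] / 0.068 = 5131.84031
Perpetuity value at year 6: 1,850.00 / 0.068 = 27205.88235
PV of perpetuity: 27205.88235 / (1+0.068)^6 = 18333.07434
Total PV = 5131.84031 + 18333.07434 = 23464.91465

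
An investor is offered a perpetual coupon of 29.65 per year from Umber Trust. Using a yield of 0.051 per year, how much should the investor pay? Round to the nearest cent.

Level perpetuity: PV = C / r = 29.65 / 0.051 = 581.37

581.37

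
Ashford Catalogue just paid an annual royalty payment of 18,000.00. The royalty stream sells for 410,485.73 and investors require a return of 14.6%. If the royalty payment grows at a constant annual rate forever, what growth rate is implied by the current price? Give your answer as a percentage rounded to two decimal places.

9.79%

P = D₀(1+g)/(r−g) ⇒ P(r−g) = D₀(1+g) ⇒ g(P+D₀) = P·r − D₀
g = (P·r − D₀)/(P + D₀) = (410,485.73×0.146 − 18,000.00) / (410,485.73 + 18,000.00) = 0.097858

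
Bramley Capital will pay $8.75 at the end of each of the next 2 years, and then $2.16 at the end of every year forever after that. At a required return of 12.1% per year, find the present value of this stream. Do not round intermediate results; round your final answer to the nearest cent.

PV of 2-year annuity: $8.75 × [1 − (1+0.121)^−2] / 0.121 = 14.76854
Perpetuity value at year 2: $2.16 / 0.121 = 17.85124
PV of perpetuity: 17.85124 / (1+0.121)^2 = 14.20552
Total PV = 14.76854 + 14.20552 = 28.97406

$28.97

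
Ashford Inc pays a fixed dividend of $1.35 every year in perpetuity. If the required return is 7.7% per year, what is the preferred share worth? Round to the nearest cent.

$17.53

Level perpetuity: PV = C / r = $1.35 / 0.077 = $17.53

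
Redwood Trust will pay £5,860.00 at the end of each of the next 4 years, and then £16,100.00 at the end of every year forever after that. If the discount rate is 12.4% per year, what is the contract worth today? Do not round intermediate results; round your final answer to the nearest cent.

PV of 4-year annuity: £5,860.00 × [1 − (1+0.124)^−4] / 0.124 = 17649.95449
Perpetuity value at year 4: £16,100.00 / 0.124 = 129838.70968
PV of perpetuity: 129838.70968 / (1+0.124)^4 = 81346.51389
Total PV = 17649.95449 + 81346.51389 = 98996.46838

£98996.47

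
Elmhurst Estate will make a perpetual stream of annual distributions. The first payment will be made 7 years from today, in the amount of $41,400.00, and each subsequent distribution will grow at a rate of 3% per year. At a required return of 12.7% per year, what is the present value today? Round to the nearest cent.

$208298.01

Value at end of year 6: C₁ / (r − g) = $41,400.00 / (0.127 − 0.03) = $426,804.1237
Discount to today: PV = $426,804.1237 / (1 + 0.127)^6 = $426,804.1237 / 2.049007 = $208,298.01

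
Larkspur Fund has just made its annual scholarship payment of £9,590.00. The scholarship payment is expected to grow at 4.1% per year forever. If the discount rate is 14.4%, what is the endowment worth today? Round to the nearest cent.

£96924.17

D₁ = D₀ × (1 + g) = £9,590.00 × 1.041 = £9,983.1900
Growing perpetuity: P = D₁ / (r − g) = £9,983.1900 / (0.144 − 0.041) = £96,924.17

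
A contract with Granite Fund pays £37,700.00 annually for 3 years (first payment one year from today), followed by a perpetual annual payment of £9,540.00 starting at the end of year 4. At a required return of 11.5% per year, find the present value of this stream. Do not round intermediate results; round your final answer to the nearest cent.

£151177.48

PV of 3-year annuity: £37,700.00 × [1 − (1+0.115)^−3] / 0.115 = 91332.75086
Perpetuity value at year 3: £9,540.00 / 0.115 = 82956.52174
PV of perpetuity: 82956.52174 / (1+0.115)^3 = 59844.73279
Total PV = 91332.75086 + 59844.73279 = 151177.48366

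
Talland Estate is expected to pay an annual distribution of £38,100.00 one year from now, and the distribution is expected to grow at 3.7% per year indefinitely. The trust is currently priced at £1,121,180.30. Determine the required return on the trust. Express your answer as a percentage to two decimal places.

7.10%

P = D₁/(r − g) ⇒ r = D₁/P + g = £38,100.0000/£1,121,180.30 + 0.037 = 0.033982 + 0.037 = 0.070982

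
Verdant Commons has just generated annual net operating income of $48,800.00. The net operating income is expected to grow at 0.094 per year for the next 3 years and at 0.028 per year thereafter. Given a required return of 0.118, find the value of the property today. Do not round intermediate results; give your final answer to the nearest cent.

$662476.25

D_1 = 53387.20000
D_2 = 58405.59680
D_3 = 63895.72290
Terminal value at year 3: TV = D_3×(1+g_2)/(r−g_2) = 65684.80314/0.09 = 729831.14600
P_0 = D_1/(1+r)^1 + D_2/(1+r)^2 + D_3/(1+r)^3 + TV/(1+r)^3
    = 47752.41503 + 46727.31846 + 45724.22755 + 522272.28797 = 662476.24900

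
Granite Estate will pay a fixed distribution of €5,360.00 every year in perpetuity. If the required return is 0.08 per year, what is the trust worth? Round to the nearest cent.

Level perpetuity: PV = C / r = €5,360.00 / 0.08 = €67,000.00

€67000.00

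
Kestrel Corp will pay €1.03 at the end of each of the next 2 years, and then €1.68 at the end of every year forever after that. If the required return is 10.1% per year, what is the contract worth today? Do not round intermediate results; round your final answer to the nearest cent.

€15.51

PV of 2-year annuity: €1.03 × [1 − (1+0.101)^−2] / 0.101 = 1.78521
Perpetuity value at year 2: €1.68 / 0.101 = 16.63366
PV of perpetuity: 16.63366 / (1+0.101)^2 = 13.72187
Total PV = 1.78521 + 13.72187 = 15.50708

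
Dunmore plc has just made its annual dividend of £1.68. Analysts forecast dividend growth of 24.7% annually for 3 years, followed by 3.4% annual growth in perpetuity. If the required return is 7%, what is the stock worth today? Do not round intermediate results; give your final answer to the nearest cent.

D_1 = 2.09496
D_2 = 2.61242
D_3 = 3.25768
Terminal value at year 3: TV = D_3×(1+g_2)/(r−g_2) = 3.36844/0.036 = 93.56786
P_0 = D_1/(1+r)^1 + D_2/(1+r)^2 + D_3/(1+r)^3 + TV/(1+r)^3
    = 1.95791 + 2.28178 + 2.65924 + 76.37924 = 83.27817

£83.28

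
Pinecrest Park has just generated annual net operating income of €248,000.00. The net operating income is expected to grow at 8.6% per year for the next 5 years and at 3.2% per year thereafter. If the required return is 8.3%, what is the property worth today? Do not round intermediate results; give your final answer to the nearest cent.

€6338588.21

D_1 = 269328.00000
D_2 = 292490.20800
D_3 = 317644.36589
D_4 = 344961.78135
D_5 = 374628.49455
Terminal value at year 5: TV = D_5×(1+g_2)/(r−g_2) = 386616.60638/0.051 = 7580717.77209
P_0 = D_1/(1+r)^1 + D_2/(1+r)^2 + D_3/(1+r)^3 + D_4/(1+r)^4 + D_5/(1+r)^5 + TV/(1+r)^5
    = 248686.98061 + 249375.86421 + 250066.65608 + 250759.36150 + 251453.98577 + 5088245.35908 = 6338588.20725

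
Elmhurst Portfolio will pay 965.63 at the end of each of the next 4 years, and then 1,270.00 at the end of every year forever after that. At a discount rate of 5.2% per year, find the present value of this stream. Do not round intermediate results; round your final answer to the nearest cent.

23348.79

PV of 4-year annuity: 965.63 × [1 − (1+0.052)^−4] / 0.052 = 3408.22821
Perpetuity value at year 4: 1,270.00 / 0.052 = 24423.07692
PV of perpetuity: 24423.07692 / (1+0.052)^4 = 19940.56310
Total PV = 3408.22821 + 19940.56310 = 23348.79131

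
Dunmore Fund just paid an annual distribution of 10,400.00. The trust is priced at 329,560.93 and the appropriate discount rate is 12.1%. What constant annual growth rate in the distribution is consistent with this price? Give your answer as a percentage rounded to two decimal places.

8.67%

P = D₀(1+g)/(r−g) ⇒ P(r−g) = D₀(1+g) ⇒ g(P+D₀) = P·r − D₀
g = (P·r − D₀)/(P + D₀) = (329,560.93×0.121 − 10,400.00) / (329,560.93 + 10,400.00) = 0.086707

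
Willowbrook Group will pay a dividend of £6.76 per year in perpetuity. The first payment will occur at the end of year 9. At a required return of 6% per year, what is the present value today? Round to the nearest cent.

Value at end of year 8: C / r = £6.76 / 0.06 = £112.6667
Discount to today: PV = £112.6667 / (1 + 0.06)^8 = £112.6667 / 1.593848 = £70.69

£70.69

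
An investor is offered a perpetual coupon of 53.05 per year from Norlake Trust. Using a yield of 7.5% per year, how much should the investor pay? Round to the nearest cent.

707.33

Level perpetuity: PV = C / r = 53.05 / 0.075 = 707.33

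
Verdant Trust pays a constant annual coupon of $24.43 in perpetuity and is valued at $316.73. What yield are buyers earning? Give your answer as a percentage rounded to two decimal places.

7.71%

P = C/r ⇒ r = C/P = $24.43/$316.73 = 0.077132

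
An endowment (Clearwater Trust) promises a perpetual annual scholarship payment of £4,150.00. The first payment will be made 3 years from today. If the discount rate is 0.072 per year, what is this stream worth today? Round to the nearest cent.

£50156.36

Value at end of year 2: C / r = £4,150.00 / 0.072 = £57,638.8889
Discount to today: PV = £57,638.8889 / (1 + 0.072)^2 = £57,638.8889 / 1.149184 = £50,156.36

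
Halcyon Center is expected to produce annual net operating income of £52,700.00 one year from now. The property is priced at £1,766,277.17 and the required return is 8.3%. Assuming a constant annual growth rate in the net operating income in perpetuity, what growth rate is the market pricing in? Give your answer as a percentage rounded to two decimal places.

P = D₁/(r−g) ⇒ g = r − D₁/P = 0.083 − £52,700.00/£1,766,277.17 = 0.053163

5.32%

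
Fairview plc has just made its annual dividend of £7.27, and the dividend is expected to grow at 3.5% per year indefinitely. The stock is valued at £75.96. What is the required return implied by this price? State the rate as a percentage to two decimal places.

D₁ = £7.27 × 1.035 = £7.5245
P = D₁/(r − g) ⇒ r = D₁/P + g = £7.5245/£75.96 + 0.035 = 0.099058 + 0.035 = 0.134058

13.41%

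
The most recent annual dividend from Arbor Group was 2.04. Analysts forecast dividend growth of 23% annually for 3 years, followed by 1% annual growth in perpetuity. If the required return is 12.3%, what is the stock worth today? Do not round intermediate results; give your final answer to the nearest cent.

D_1 = 2.50920
D_2 = 3.08632
D_3 = 3.79617
Terminal value at year 3: TV = D_3×(1+g_2)/(r−g_2) = 3.83413/0.113 = 33.93036
P_0 = D_1/(1+r)^1 + D_2/(1+r)^2 + D_3/(1+r)^3 + TV/(1+r)^3
    = 2.23437 + 2.44726 + 2.68044 + 23.95792 = 31.32000

31.32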